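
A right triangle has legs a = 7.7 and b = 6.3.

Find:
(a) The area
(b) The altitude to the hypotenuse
(a) Area = ½ab = ½·7.7·6.3 = 24.255
(b) Hypotenuse c = √(7.7² + 6.3²) = √98.98 = 9.94887
    Area = ½·c·h_c  →  h_c = 2·Area/c = 2·24.255/9.94887 = 4.876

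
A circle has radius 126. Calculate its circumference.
Circumference = 2 * pi * r
Circumference = 2 * pi * 126
Circumference = 791.68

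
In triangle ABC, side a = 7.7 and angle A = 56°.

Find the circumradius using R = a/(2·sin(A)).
R = a/(2·sin(A)) = 7.7/(2·sin(56°))
R = 7.7/(2·0.829038) = 7.7/1.658075 = 4.644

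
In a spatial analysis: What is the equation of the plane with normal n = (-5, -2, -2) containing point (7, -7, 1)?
d = n·P = (-5)(7) + (-2)(-7) + (-2)(1) = -23
Plane: -5x - 2y - 2z = -23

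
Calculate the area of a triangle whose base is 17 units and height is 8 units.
Area = (1/2) * base * height
Area = (1/2) * 17 * 8
Area = 68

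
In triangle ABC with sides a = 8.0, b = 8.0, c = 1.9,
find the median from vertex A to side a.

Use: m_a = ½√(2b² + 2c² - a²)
m_a = ½√(2·8.0² + 2·1.9² - 8.0²)
m_a = ½√(128 + 7.22 - 64) = ½√71.22 = 4.22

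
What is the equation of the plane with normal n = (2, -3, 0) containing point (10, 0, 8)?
d = n·P = (2)(10) + (-3)(0) + (0)(8) = 20
Plane: 2x - 3y = 20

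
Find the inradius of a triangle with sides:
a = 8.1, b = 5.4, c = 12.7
s = (a+b+c)/2 = (8.1+5.4+12.7)/2 = 13.1
Area = √(s(s-a)(s-b)(s-c)) = √(13.1·5·7.7·0.4) = 14.2035
r = Area/s = 14.2035/13.1 = 1.084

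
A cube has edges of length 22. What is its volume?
Volume = s³
Volume = 22³
Volume = 10648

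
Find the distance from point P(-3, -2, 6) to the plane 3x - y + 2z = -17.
d = |3(-3) + (-1)(-2) + 2(6) - (-17)| / √(3² + (-1)² + 2²) = 22/√14 = 5.88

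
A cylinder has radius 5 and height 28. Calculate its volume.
Volume = pi * r² * h
Volume = pi * 5² * 28
Volume = pi * 25 * 28
Volume = pi * 700
Volume = 2199.11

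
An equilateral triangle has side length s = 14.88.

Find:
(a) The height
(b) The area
(a) Height h = s·√3/2 = 14.88·√3/2 = 12.89
(b) Area = (√3/4)·s² = (√3/4)·14.88² = (√3/4)·221.414 = 95.88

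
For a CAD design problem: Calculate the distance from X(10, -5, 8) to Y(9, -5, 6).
d = √[(-1)² + (0)² + (-2)²] = √5 = 2.236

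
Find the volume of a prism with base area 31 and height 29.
Volume = base area * height
Volume = 31 * 29
Volume = 899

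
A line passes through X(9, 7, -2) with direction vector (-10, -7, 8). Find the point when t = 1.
P(1) = (9 + (-10)(1), 7 + (-7)(1), -2 + 8(1)) = (-1, 0, 6)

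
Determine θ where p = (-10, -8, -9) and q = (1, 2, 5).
p·q = -71, |p|² = 245, |q|² = 30
cos θ = -71/√7350 ≈ -0.8282
θ ≈ 145.9°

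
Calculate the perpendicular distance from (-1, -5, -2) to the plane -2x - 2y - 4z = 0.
d = |(-2)(-1) + (-2)(-5) + (-4)(-2) - (0)| / √((-2)² + (-2)² + (-4)²) = 20/√24 = 4.082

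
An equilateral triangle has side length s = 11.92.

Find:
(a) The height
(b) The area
(a) Height h = s·√3/2 = 11.92·√3/2 = 10.32
(b) Area = (√3/4)·s² = (√3/4)·11.92² = (√3/4)·142.086 = 61.53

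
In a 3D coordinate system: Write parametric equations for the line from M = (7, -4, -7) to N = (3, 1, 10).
Direction vector d = N - M = (-4, 5, 17)
x = 7 - 4t, y = -4 + 5t, z = -7 + 17t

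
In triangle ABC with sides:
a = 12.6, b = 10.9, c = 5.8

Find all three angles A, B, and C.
By the law of cosines:
cos(A) = (b² + c² - a²)/(2bc) = -0.049905  →  A = 92.86°
cos(B) = (a² + c² - b²)/(2ac) = 0.503489  →  B = 59.77°
cos(C) = (a² + b² - c²)/(2ab) = 0.888052  →  C = 27.37°
Check: A + B + C = 180.0° ✓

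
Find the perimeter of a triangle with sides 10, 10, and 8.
Perimeter = sum of all sides
Perimeter = 10 + 10 + 8
Perimeter = 28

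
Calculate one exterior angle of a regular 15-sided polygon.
Exterior angle of a regular n-gon = 360/n
Exterior angle = 360/15
Exterior angle = 24 degrees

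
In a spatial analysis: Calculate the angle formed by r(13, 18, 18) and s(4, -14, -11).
r·s = -398, |r|² = 817, |s|² = 333
cos θ = -398/√272061 ≈ -0.763
θ ≈ 139.7°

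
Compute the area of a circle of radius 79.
Area = pi * r²
Area = pi * 79²
Area = pi * 6241
Area = 19606.68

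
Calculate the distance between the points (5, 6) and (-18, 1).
Using the distance formula: d = sqrt((x₂-x₁)² + (y₂-y₁)²)
dx = (-18) - 5 = -23
dy = 1 - 6 = -5
d = sqrt((-23)² + (-5)²) = sqrt(529 + 25) = sqrt(554) = 23.54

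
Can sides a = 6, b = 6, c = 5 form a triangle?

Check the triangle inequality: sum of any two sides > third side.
Yes, triangle inequality satisfied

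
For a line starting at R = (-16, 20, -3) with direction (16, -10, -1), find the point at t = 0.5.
P(0.5) = (-16 + 16(0.5), 20 + (-10)(0.5), -3 + (-1)(0.5)) = (-8, 15, -3.5)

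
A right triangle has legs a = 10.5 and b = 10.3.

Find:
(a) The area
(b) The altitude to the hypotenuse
(a) Area = ½ab = ½·10.5·10.3 = 54.075
(b) Hypotenuse c = √(10.5² + 10.3²) = √216.34 = 14.7085
    Area = ½·c·h_c  →  h_c = 2·Area/c = 2·54.075/14.7085 = 7.353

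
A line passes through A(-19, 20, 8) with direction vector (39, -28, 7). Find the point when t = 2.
P(2) = (-19 + 39(2), 20 + (-28)(2), 8 + 7(2)) = (59, -36, 22)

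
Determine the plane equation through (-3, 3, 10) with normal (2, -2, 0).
d = n·P = (2)(-3) + (-2)(3) + (0)(10) = -12
Plane: 2x - 2y = -12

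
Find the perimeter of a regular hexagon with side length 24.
Perimeter = number of sides * side length
Perimeter = 6 * 24
Perimeter = 144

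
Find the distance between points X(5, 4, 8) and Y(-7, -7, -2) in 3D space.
d = √[(-12)² + (-11)² + (-10)²] = √365 = 19.1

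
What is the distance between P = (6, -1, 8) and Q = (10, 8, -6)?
d = √[(4)² + (9)² + (-14)²] = √293 = 17.12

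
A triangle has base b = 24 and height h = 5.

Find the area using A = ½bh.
A = ½·24·5 = 60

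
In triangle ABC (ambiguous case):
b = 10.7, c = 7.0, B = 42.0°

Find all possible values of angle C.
sin(C)/c = sin(B)/b  →  sin(C) = c·sin(B)/b = 7.0·sin(42.0°)/10.7 = 0.437749
C₁ = arcsin(0.437749) = 25.96°,  C₂ = 180° - C₁ = 154.04°
Check C₂: A = 180° - 42.0° - 154.04° = -16.04° ≤ 0, rejected
C = 25.96° (one solution)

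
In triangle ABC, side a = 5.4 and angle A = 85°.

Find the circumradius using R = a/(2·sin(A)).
R = a/(2·sin(A)) = 5.4/(2·sin(85°))
R = 5.4/(2·0.996195) = 5.4/1.992389 = 2.71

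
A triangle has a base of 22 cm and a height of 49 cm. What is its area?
Area = (1/2) * base * height
Area = (1/2) * 22 * 49
Area = 539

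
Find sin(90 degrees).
sin(90 degrees) = 1
Decimal approximation: 1.0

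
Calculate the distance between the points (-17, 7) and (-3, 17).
Using the distance formula: d = sqrt((x₂-x₁)² + (y₂-y₁)²)
dx = (-3) - (-17) = 14
dy = 17 - 7 = 10
d = sqrt(14² + 10²) = sqrt(196 + 100) = sqrt(296) = 17.20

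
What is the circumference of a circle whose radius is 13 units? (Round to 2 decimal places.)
Circumference = 2 * pi * r
Circumference = 2 * pi * 13
Circumference = 81.68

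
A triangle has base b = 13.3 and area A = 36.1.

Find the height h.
A = ½bh  →  h = 2A/b
h = 2·36.1/13.3 = 5.429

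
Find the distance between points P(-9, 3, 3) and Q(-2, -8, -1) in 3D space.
d = √[(7)² + (-11)² + (-4)²] = √186 = 13.64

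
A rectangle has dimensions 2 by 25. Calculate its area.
Area = length * width
Area = 2 * 25
Area = 50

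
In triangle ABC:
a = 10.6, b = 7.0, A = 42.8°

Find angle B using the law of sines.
sin(B)/b = sin(A)/a
sin(B) = b·sin(A)/a = 7.0·sin(42.8°)/10.6 = 0.448688
B = arcsin(0.448688) = 26.66°  (b ≤ a, so B ≤ A and the acute solution is unique)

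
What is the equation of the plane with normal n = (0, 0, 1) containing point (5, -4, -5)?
d = n·P = (0)(5) + (0)(-4) + (1)(-5) = -5
Plane: z = -5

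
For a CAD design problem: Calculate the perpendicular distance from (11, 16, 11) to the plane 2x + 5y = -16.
d = |2(11) + 5(16) + 0(11) - (-16)| / √(2² + 5² + 0²) = 118/√29 = 21.91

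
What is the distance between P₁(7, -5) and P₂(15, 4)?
Using the distance formula: d = sqrt((x₂-x₁)² + (y₂-y₁)²)
dx = 15 - 7 = 8
dy = 4 - (-5) = 9
d = sqrt(8² + 9²) = sqrt(64 + 81) = sqrt(145) = 12.04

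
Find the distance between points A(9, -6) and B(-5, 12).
Using the distance formula: d = sqrt((x₂-x₁)² + (y₂-y₁)²)
dx = (-5) - 9 = -14
dy = 12 - (-6) = 18
d = sqrt((-14)² + 18²) = sqrt(196 + 324) = sqrt(520) = 22.80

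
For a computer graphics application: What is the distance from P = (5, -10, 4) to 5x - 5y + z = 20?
d = |5(5) + (-5)(-10) + 1(4) - (20)| / √(5² + (-5)² + 1²) = 59/√51 = 8.262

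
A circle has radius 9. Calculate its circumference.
Circumference = 2 * pi * r
Circumference = 2 * pi * 9
Circumference = 56.55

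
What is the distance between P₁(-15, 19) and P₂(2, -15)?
Using the distance formula: d = sqrt((x₂-x₁)² + (y₂-y₁)²)
dx = 2 - (-15) = 17
dy = (-15) - 19 = -34
d = sqrt(17² + (-34)²) = sqrt(289 + 1156) = sqrt(1445) = 38.01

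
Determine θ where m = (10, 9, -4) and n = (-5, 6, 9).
m·n = -32, |m|² = 197, |n|² = 142
cos θ = -32/√27974 ≈ -0.1913
θ ≈ 101.0°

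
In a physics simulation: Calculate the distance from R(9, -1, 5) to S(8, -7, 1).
d = √[(-1)² + (-6)² + (-4)²] = √53 = 7.28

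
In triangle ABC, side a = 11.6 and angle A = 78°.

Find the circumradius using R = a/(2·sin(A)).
R = a/(2·sin(A)) = 11.6/(2·sin(78°))
R = 11.6/(2·0.978148) = 11.6/1.956295 = 5.93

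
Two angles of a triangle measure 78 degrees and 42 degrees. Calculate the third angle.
Sum of angles in a triangle = 180 degrees
Third angle = 180 - 78 - 42
Third angle = 60 degrees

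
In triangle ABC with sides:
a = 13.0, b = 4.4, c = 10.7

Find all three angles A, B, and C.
By the law of cosines:
cos(A) = (b² + c² - a²)/(2bc) = -0.373301  →  A = 111.9°
cos(B) = (a² + c² - b²)/(2ac) = 0.949425  →  B = 18.3°
cos(C) = (a² + b² - c²)/(2ab) = 0.645717  →  C = 49.78°
Check: A + B + C = 180.0° ✓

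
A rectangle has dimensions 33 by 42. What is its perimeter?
Perimeter = 2 * (length + width)
Perimeter = 2 * (33 + 42)
Perimeter = 2 * 75
Perimeter = 150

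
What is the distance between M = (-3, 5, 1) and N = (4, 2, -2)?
d = √[(7)² + (-3)² + (-3)²] = √67 = 8.185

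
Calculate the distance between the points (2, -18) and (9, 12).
Using the distance formula: d = sqrt((x₂-x₁)² + (y₂-y₁)²)
dx = 9 - 2 = 7
dy = 12 - (-18) = 30
d = sqrt(7² + 30²) = sqrt(49 + 900) = sqrt(949) = 30.81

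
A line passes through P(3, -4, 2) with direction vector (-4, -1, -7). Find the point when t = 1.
P(1) = (3 + (-4)(1), -4 + (-1)(1), 2 + (-7)(1)) = (-1, -5, -5)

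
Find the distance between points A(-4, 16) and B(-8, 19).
Using the distance formula: d = sqrt((x₂-x₁)² + (y₂-y₁)²)
dx = (-8) - (-4) = -4
dy = 19 - 16 = 3
d = sqrt((-4)² + 3²) = sqrt(16 + 9) = sqrt(25) = 5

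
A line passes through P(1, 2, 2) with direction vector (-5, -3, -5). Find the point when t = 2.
P(2) = (1 + (-5)(2), 2 + (-3)(2), 2 + (-5)(2)) = (-9, -4, -8)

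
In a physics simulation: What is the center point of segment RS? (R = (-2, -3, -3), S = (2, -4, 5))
Midpoint = ((-2+2)/2, (-3-4)/2, (-3+5)/2) = (0, -3.5, 1)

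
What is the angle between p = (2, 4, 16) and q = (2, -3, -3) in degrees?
p·q = -56, |p|² = 276, |q|² = 22
cos θ = -56/√6072 ≈ -0.7187
θ ≈ 135.9°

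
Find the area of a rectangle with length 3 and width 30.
Area = length * width
Area = 3 * 30
Area = 90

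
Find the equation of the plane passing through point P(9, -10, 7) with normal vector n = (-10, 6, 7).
d = n·P = (-10)(9) + (6)(-10) + (7)(7) = -101
Plane: -10x + 6y + 7z = -101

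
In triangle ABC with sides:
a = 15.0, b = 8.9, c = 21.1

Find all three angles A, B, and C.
By the law of cosines:
cos(A) = (b² + c² - a²)/(2bc) = 0.797220  →  A = 37.13°
cos(B) = (a² + c² - b²)/(2ac) = 0.933649  →  B = 20.99°
cos(C) = (a² + b² - c²)/(2ab) = -0.528090  →  C = 121.9°
Check: A + B + C = 180.0° ✓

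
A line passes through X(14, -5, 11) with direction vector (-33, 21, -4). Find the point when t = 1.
P(1) = (14 + (-33)(1), -5 + 21(1), 11 + (-4)(1)) = (-19, 16, 7)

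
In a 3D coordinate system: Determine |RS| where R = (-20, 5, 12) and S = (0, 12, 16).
d = √[(20)² + (7)² + (4)²] = √465 = 21.56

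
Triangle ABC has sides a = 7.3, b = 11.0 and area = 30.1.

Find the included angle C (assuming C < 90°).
Area = ½ab·sin(C)  →  sin(C) = 2·Area/(ab)
sin(C) = 2·30.1/(7.3·11.0) = 0.749689
C = arcsin(0.749689) = 48.56°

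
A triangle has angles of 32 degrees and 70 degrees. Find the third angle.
Sum of angles in a triangle = 180 degrees
Third angle = 180 - 32 - 70
Third angle = 78 degrees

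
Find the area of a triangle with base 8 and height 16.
Area = (1/2) * base * height
Area = (1/2) * 8 * 16
Area = 64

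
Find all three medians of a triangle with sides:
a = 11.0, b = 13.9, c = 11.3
Using m_x = ½√(2y² + 2z² - x²):
m_a = ½√(2·13.9² + 2·11.3² - 11.0²) = ½√520.8 = 11.41
m_b = ½√(2·11.0² + 2·11.3² - 13.9²) = ½√304.17 = 8.72
m_c = ½√(2·11.0² + 2·13.9² - 11.3²) = ½√500.73 = 11.19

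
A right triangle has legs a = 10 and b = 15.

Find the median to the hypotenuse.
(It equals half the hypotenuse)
Hypotenuse c = √(10² + 15²) = √325 = 18.0278
Median to hypotenuse = c/2 = 9.014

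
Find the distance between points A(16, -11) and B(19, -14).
Using the distance formula: d = sqrt((x₂-x₁)² + (y₂-y₁)²)
dx = 19 - 16 = 3
dy = (-14) - (-11) = -3
d = sqrt(3² + (-3)²) = sqrt(9 + 9) = sqrt(18) = 4.24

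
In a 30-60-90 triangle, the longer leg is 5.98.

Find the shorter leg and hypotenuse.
In a 30-60-90 triangle, sides are in ratio 1 : √3 : 2.
Long leg = short leg·√3  →  short leg = 5.98/√3 = 3.453
Hypotenuse = 2·(short leg) = 2·5.98/√3 = 6.905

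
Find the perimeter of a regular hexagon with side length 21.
Perimeter = number of sides * side length
Perimeter = 6 * 21
Perimeter = 126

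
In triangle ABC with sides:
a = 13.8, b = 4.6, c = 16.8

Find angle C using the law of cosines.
cos(C) = (a² + b² - c²)/(2ab)
cos(C) = (13.8² + 4.6² - 16.8²)/(2·13.8·4.6) = -70.64/126.96 = -0.556396
C = arccos(-0.556396) = 123.8°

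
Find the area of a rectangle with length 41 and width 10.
Area = length * width
Area = 41 * 10
Area = 410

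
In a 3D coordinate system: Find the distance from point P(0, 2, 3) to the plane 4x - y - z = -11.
d = |4(0) + (-1)(2) + (-1)(3) - (-11)| / √(4² + (-1)² + (-1)²) = 6/√18 = 1.414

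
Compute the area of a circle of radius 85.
Area = pi * r²
Area = pi * 85²
Area = pi * 7225
Area = 22698.01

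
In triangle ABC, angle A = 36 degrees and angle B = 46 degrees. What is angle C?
Sum of angles in a triangle = 180 degrees
Third angle = 180 - 36 - 46
Third angle = 98 degrees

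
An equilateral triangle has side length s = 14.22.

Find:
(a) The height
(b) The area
(a) Height h = s·√3/2 = 14.22·√3/2 = 12.31
(b) Area = (√3/4)·s² = (√3/4)·14.22² = (√3/4)·202.208 = 87.56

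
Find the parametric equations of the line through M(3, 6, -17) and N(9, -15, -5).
Direction vector d = N - M = (6, -21, 12)
x = 3 + 6t, y = 6 - 21t, z = -17 + 12t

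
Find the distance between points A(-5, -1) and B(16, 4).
Using the distance formula: d = sqrt((x₂-x₁)² + (y₂-y₁)²)
dx = 16 - (-5) = 21
dy = 4 - (-1) = 5
d = sqrt(21² + 5²) = sqrt(441 + 25) = sqrt(466) = 21.59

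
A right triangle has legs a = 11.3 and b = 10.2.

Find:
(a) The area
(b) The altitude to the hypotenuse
(a) Area = ½ab = ½·11.3·10.2 = 57.63
(b) Hypotenuse c = √(11.3² + 10.2²) = √231.73 = 15.2227
    Area = ½·c·h_c  →  h_c = 2·Area/c = 2·57.63/15.2227 = 7.572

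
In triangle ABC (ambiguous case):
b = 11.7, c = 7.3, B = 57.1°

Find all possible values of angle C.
sin(C)/c = sin(B)/b  →  sin(C) = c·sin(B)/b = 7.3·sin(57.1°)/11.7 = 0.523865
C₁ = arcsin(0.523865) = 31.59°,  C₂ = 180° - C₁ = 148.41°
Check C₂: A = 180° - 57.1° - 148.41° = -25.51° ≤ 0, rejected
C = 31.59° (one solution)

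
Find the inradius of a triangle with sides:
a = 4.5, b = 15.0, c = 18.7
s = (a+b+c)/2 = (4.5+15.0+18.7)/2 = 19.1
Area = √(s(s-a)(s-b)(s-c)) = √(19.1·14.6·4.1·0.4) = 21.3853
r = Area/s = 21.3853/19.1 = 1.12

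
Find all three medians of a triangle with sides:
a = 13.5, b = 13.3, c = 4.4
Using m_x = ½√(2y² + 2z² - x²):
m_a = ½√(2·13.3² + 2·4.4² - 13.5²) = ½√210.25 = 7.25
m_b = ½√(2·13.5² + 2·4.4² - 13.3²) = ½√226.33 = 7.522
m_c = ½√(2·13.5² + 2·13.3² - 4.4²) = ½√698.92 = 13.22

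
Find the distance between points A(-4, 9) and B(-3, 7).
Using the distance formula: d = sqrt((x₂-x₁)² + (y₂-y₁)²)
dx = (-3) - (-4) = 1
dy = 7 - 9 = -2
d = sqrt(1² + (-2)²) = sqrt(1 + 4) = sqrt(5) = 2.24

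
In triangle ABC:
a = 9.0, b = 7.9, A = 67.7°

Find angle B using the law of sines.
sin(B)/b = sin(A)/a
sin(B) = b·sin(A)/a = 7.9·sin(67.7°)/9.0 = 0.812129
B = arcsin(0.812129) = 54.3°  (b ≤ a, so B ≤ A and the acute solution is unique)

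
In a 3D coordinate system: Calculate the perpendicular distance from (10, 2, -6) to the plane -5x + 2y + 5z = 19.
d = |(-5)(10) + 2(2) + 5(-6) - (19)| / √((-5)² + 2² + 5²) = 95/√54 = 12.93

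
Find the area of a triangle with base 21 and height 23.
Area = (1/2) * base * height
Area = (1/2) * 21 * 23
Area = 241.50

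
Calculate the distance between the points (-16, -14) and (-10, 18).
Using the distance formula: d = sqrt((x₂-x₁)² + (y₂-y₁)²)
dx = (-10) - (-16) = 6
dy = 18 - (-14) = 32
d = sqrt(6² + 32²) = sqrt(36 + 1024) = sqrt(1060) = 32.56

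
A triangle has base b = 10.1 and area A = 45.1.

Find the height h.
A = ½bh  →  h = 2A/b
h = 2·45.1/10.1 = 8.931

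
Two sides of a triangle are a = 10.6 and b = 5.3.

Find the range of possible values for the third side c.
By the triangle inequality: |a - b| < c < a + b
|10.6 - 5.3| < c < 10.6 + 5.3
5.3 < c < 15.9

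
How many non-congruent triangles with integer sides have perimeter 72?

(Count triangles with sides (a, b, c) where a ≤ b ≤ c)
With a ≤ b ≤ c and a + b + c = 72, the triangle inequality a + b > c gives c < 72/2, so c ≤ 35.
Iterate a from 1 to ⌊p/3⌋ = 24; for each a, b ranges from a to ⌊(p−a)/2⌋ with c = p − a − b, keeping only c ≥ b.
Triples: (2, 35, 35), (3, 34, 35), (4, 33, 35), …
Count = 108 triangles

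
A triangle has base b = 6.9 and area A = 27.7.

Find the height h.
A = ½bh  →  h = 2A/b
h = 2·27.7/6.9 = 8.029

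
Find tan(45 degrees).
tan(45 degrees) = 1
Decimal approximation: 1.0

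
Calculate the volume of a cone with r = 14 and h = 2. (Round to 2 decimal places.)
Volume = (1/3) * pi * r² * h
Volume = (1/3) * pi * 14² * 2
Volume = (1/3) * pi * 196 * 2
Volume = (1/3) * pi * 392
Volume = 410.50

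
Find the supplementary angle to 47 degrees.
Supplementary angles sum to 180 degrees.
Other angle = 180 - 47
Other angle = 133 degrees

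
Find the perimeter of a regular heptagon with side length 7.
Perimeter = number of sides * side length
Perimeter = 7 * 7
Perimeter = 49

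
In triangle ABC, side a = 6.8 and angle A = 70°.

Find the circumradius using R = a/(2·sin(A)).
R = a/(2·sin(A)) = 6.8/(2·sin(70°))
R = 6.8/(2·0.939693) = 6.8/1.879385 = 3.618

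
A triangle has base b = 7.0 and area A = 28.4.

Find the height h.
A = ½bh  →  h = 2A/b
h = 2·28.4/7.0 = 8.114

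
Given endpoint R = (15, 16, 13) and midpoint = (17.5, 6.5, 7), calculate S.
S = (2×17.5 - 15, 2×6.5 - 16, 2×7 - 13) = (20, -3, 1)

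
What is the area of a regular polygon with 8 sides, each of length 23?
For a regular 8-gon with side length s = 23:
Apothem a = s / (2*tan(pi/8)) = 23 / (2*tan(pi/8)) ≈ 27.7635
Perimeter P = 8 * 23 = 184
Area = (1/2) * P * a = (1/2) * 184 * 27.7635 = 2554.24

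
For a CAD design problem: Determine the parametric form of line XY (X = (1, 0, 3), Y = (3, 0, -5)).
Direction vector d = Y - X = (2, 0, -8)
x = 1 + 2t, y = 0, z = 3 - 8t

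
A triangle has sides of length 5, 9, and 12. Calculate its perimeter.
Perimeter = sum of all sides
Perimeter = 5 + 9 + 12
Perimeter = 26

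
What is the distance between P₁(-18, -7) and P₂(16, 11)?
Using the distance formula: d = sqrt((x₂-x₁)² + (y₂-y₁)²)
dx = 16 - (-18) = 34
dy = 11 - (-7) = 18
d = sqrt(34² + 18²) = sqrt(1156 + 324) = sqrt(1480) = 38.47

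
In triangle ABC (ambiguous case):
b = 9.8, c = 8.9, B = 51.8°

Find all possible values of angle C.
sin(C)/c = sin(B)/b  →  sin(C) = c·sin(B)/b = 8.9·sin(51.8°)/9.8 = 0.713686
C₁ = arcsin(0.713686) = 45.54°,  C₂ = 180° - C₁ = 134.46°
Check C₂: A = 180° - 51.8° - 134.46° = -6.26° ≤ 0, rejected
C = 45.54° (one solution)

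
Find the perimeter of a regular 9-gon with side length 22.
Perimeter = number of sides * side length
Perimeter = 9 * 22
Perimeter = 198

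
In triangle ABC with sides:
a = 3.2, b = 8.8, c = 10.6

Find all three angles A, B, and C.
By the law of cosines:
cos(A) = (b² + c² - a²)/(2bc) = 0.962479  →  A = 15.75°
cos(B) = (a² + c² - b²)/(2ac) = 0.665684  →  B = 48.27°
cos(C) = (a² + b² - c²)/(2ab) = -0.438210  →  C = 116°
Check: A + B + C = 180.0° ✓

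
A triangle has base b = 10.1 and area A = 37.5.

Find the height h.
A = ½bh  →  h = 2A/b
h = 2·37.5/10.1 = 7.426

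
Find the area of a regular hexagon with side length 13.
For a regular 6-gon with side length s = 13:
Apothem a = s / (2*tan(pi/6)) = 13 / (2*tan(pi/6)) ≈ 11.2583
Perimeter P = 6 * 13 = 78
Area = (1/2) * P * a = (1/2) * 78 * 11.2583 = 439.07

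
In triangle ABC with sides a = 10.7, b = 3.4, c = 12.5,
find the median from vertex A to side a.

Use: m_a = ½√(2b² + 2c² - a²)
m_a = ½√(2·3.4² + 2·12.5² - 10.7²)
m_a = ½√(23.12 + 312.5 - 114.49) = ½√221.13 = 7.435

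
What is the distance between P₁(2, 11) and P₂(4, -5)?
Using the distance formula: d = sqrt((x₂-x₁)² + (y₂-y₁)²)
dx = 4 - 2 = 2
dy = (-5) - 11 = -16
d = sqrt(2² + (-16)²) = sqrt(4 + 256) = sqrt(260) = 16.12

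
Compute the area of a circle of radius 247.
Area = pi * r²
Area = pi * 247²
Area = pi * 61009
Area = 191665.43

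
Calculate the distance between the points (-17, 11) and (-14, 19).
Using the distance formula: d = sqrt((x₂-x₁)² + (y₂-y₁)²)
dx = (-14) - (-17) = 3
dy = 19 - 11 = 8
d = sqrt(3² + 8²) = sqrt(9 + 64) = sqrt(73) = 8.54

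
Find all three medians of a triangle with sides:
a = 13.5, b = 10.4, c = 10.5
Using m_x = ½√(2y² + 2z² - x²):
m_a = ½√(2·10.4² + 2·10.5² - 13.5²) = ½√254.57 = 7.978
m_b = ½√(2·13.5² + 2·10.5² - 10.4²) = ½√476.84 = 10.92
m_c = ½√(2·13.5² + 2·10.4² - 10.5²) = ½√470.57 = 10.85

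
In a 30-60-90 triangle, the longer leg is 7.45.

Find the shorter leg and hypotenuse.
In a 30-60-90 triangle, sides are in ratio 1 : √3 : 2.
Long leg = short leg·√3  →  short leg = 7.45/√3 = 4.301
Hypotenuse = 2·(short leg) = 2·7.45/√3 = 8.603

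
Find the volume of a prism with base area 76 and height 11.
Volume = base area * height
Volume = 76 * 11
Volume = 836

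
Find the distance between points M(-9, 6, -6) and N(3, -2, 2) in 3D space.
d = √[(12)² + (-8)² + (8)²] = √272 = 16.49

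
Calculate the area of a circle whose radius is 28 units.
Area = pi * r²
Area = pi * 28²
Area = pi * 784
Area = 2463.01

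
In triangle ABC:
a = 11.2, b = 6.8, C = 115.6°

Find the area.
Using A = ½ab·sin(C):
A = ½·11.2·6.8·sin(115.6°) = ½·76.16·0.901833 = 34.34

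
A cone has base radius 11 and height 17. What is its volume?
Volume = (1/3) * pi * r² * h
Volume = (1/3) * pi * 11² * 17
Volume = (1/3) * pi * 121 * 17
Volume = (1/3) * pi * 2057
Volume = 2154.09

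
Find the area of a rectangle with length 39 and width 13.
Area = length * width
Area = 39 * 13
Area = 507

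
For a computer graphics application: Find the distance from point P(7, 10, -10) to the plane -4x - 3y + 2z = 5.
d = |(-4)(7) + (-3)(10) + 2(-10) - (5)| / √((-4)² + (-3)² + 2²) = 83/√29 = 15.41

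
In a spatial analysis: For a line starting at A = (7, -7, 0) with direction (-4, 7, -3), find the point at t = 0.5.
P(0.5) = (7 + (-4)(0.5), -7 + 7(0.5), 0 + (-3)(0.5)) = (5, -3.5, -1.5)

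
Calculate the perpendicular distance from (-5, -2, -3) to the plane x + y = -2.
d = |1(-5) + 1(-2) + 0(-3) - (-2)| / √(1² + 1² + 0²) = 5/√2 = 3.536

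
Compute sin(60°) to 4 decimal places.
sin(60 degrees) = sqrt(3)/2
Decimal approximation: 0.866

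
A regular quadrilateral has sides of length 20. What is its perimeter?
Perimeter = number of sides * side length
Perimeter = 4 * 20
Perimeter = 80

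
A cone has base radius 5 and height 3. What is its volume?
Volume = (1/3) * pi * r² * h
Volume = (1/3) * pi * 5² * 3
Volume = (1/3) * pi * 25 * 3
Volume = (1/3) * pi * 75
Volume = 78.54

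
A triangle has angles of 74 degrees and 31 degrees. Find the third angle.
Sum of angles in a triangle = 180 degrees
Third angle = 180 - 74 - 31
Third angle = 75 degrees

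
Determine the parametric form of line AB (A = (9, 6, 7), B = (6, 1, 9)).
Direction vector d = B - A = (-3, -5, 2)
x = 9 - 3t, y = 6 - 5t, z = 7 + 2t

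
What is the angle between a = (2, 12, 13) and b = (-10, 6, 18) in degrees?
a·b = 286, |a|² = 317, |b|² = 460
cos θ = 286/√145820 ≈ 0.749
θ ≈ 41.5°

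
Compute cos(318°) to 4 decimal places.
cos(318 degrees) = 0.7431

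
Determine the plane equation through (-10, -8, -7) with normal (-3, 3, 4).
d = n·P = (-3)(-10) + (3)(-8) + (4)(-7) = -22
Plane: -3x + 3y + 4z = -22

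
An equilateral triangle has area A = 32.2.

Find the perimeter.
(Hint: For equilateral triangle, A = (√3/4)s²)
A = (√3/4)s²  →  s² = 4A/√3 = 4·32.2/√3 = 74.3627
s = 8.62338
Perimeter = 3s = 25.87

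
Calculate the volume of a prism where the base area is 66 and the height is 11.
Volume = base area * height
Volume = 66 * 11
Volume = 726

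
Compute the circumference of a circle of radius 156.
Circumference = 2 * pi * r
Circumference = 2 * pi * 156
Circumference = 980.18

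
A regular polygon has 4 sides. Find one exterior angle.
Exterior angle of a regular n-gon = 360/n
Exterior angle = 360/4
Exterior angle = 90 degrees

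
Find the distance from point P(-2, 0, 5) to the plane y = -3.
d = |0(-2) + 1(0) + 0(5) - (-3)| / √(0² + 1² + 0²) = 3/√1 = 3.0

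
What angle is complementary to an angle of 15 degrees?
Complementary angles sum to 90 degrees.
Other angle = 90 - 15
Other angle = 75 degrees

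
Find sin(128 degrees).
sin(128 degrees) = 0.788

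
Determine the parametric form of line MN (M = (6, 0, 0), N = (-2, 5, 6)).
Direction vector d = N - M = (-8, 5, 6)
x = 6 - 8t, y = 0 + 5t, z = 0 + 6t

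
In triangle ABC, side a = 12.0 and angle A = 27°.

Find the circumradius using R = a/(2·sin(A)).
R = a/(2·sin(A)) = 12.0/(2·sin(27°))
R = 12.0/(2·0.453990) = 12.0/0.907981 = 13.22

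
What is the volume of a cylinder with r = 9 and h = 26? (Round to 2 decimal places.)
Volume = pi * r² * h
Volume = pi * 9² * 26
Volume = pi * 81 * 26
Volume = pi * 2106
Volume = 6616.19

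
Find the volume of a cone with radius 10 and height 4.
Volume = (1/3) * pi * r² * h
Volume = (1/3) * pi * 10² * 4
Volume = (1/3) * pi * 100 * 4
Volume = (1/3) * pi * 400
Volume = 418.88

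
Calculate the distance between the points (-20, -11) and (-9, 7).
Using the distance formula: d = sqrt((x₂-x₁)² + (y₂-y₁)²)
dx = (-9) - (-20) = 11
dy = 7 - (-11) = 18
d = sqrt(11² + 18²) = sqrt(121 + 324) = sqrt(445) = 21.10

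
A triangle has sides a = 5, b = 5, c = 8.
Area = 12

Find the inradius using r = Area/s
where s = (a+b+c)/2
s = (5+5+8)/2 = 9
r = Area/s = 12/9 = 1.333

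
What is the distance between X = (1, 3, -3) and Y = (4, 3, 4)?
d = √[(3)² + (0)² + (7)²] = √58 = 7.616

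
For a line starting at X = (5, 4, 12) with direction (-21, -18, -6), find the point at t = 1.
P(1) = (5 + (-21)(1), 4 + (-18)(1), 12 + (-6)(1)) = (-16, -14, 6)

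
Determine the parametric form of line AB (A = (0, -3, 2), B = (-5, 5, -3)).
Direction vector d = B - A = (-5, 8, -5)
x = 0 - 5t, y = -3 + 8t, z = 2 - 5t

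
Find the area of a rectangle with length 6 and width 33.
Area = length * width
Area = 6 * 33
Area = 198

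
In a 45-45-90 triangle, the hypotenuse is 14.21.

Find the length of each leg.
In a 45-45-90 triangle, hypotenuse = leg·√2  →  leg = hypotenuse/√2
leg = 14.21/√2 = 10.05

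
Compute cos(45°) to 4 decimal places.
cos(45 degrees) = sqrt(2)/2
Decimal approximation: 0.7071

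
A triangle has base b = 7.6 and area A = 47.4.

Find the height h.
A = ½bh  →  h = 2A/b
h = 2·47.4/7.6 = 12.47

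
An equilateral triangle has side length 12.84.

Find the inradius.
For an equilateral triangle, r = s/(2√3) where s is the side.
r = 12.84/(2√3) = 12.84/3.464102 = 3.707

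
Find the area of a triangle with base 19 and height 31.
Area = (1/2) * base * height
Area = (1/2) * 19 * 31
Area = 294.50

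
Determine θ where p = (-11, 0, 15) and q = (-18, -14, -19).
p·q = -87, |p|² = 346, |q|² = 881
cos θ = -87/√304826 ≈ -0.1576
θ ≈ 99.07°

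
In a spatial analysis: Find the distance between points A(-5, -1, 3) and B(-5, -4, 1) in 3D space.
d = √[(0)² + (-3)² + (-2)²] = √13 = 3.606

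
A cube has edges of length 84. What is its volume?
Volume = s³
Volume = 84³
Volume = 592704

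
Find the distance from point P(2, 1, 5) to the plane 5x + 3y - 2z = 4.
d = |5(2) + 3(1) + (-2)(5) - (4)| / √(5² + 3² + (-2)²) = 1/√38 = 0.1622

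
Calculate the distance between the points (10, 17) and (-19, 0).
Using the distance formula: d = sqrt((x₂-x₁)² + (y₂-y₁)²)
dx = (-19) - 10 = -29
dy = 0 - 17 = -17
d = sqrt((-29)² + (-17)²) = sqrt(841 + 289) = sqrt(1130) = 33.62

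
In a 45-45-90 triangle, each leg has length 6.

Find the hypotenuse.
Hypotenuse = 6√2 = 8.485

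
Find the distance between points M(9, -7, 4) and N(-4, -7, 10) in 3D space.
d = √[(-13)² + (0)² + (6)²] = √205 = 14.32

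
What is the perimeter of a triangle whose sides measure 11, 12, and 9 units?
Perimeter = sum of all sides
Perimeter = 11 + 12 + 9
Perimeter = 32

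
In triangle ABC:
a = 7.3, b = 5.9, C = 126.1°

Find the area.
Using A = ½ab·sin(C):
A = ½·7.3·5.9·sin(126.1°) = ½·43.07·0.807990 = 17.4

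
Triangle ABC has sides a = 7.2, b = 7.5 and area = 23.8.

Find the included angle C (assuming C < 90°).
Area = ½ab·sin(C)  →  sin(C) = 2·Area/(ab)
sin(C) = 2·23.8/(7.2·7.5) = 0.881481
C = arcsin(0.881481) = 61.82°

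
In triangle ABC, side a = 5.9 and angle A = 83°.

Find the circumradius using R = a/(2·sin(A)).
R = a/(2·sin(A)) = 5.9/(2·sin(83°))
R = 5.9/(2·0.992546) = 5.9/1.985092 = 2.972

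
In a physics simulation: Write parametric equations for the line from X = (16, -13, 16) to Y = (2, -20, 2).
Direction vector d = Y - X = (-14, -7, -14)
x = 16 - 14t, y = -13 - 7t, z = 16 - 14t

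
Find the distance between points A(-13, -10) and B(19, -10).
Using the distance formula: d = sqrt((x₂-x₁)² + (y₂-y₁)²)
dx = 19 - (-13) = 32
dy = (-10) - (-10) = 0
d = sqrt(32² + 0²) = sqrt(1024 + 0) = sqrt(1024) = 32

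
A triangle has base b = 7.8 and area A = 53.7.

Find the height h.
A = ½bh  →  h = 2A/b
h = 2·53.7/7.8 = 13.77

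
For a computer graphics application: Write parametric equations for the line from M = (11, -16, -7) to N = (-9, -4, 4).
Direction vector d = N - M = (-20, 12, 11)
x = 11 - 20t, y = -16 + 12t, z = -7 + 11t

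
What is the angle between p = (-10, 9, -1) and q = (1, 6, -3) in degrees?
p·q = 47, |p|² = 182, |q|² = 46
cos θ = 47/√8372 ≈ 0.5137
θ ≈ 59.09°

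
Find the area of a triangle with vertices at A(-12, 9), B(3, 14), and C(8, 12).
Using the coordinate formula: Area = (1/2)|x₁(y₂-y₃) + x₂(y₃-y₁) + x₃(y₁-y₂)|
Area = (1/2)|(-12)(14-12) + 3(12-9) + 8(9-14)|
Area = (1/2)|(-12)*2 + 3*3 + 8*(-5)|
Area = (1/2)|(-24) + 9 + (-40)|
Area = (1/2)*55 = 27.50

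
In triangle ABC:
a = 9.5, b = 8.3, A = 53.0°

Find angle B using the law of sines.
sin(B)/b = sin(A)/a
sin(B) = b·sin(A)/a = 8.3·sin(53.0°)/9.5 = 0.697755
B = arcsin(0.697755) = 44.25°  (b ≤ a, so B ≤ A and the acute solution is unique)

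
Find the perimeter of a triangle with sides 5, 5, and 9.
Perimeter = sum of all sides
Perimeter = 5 + 5 + 9
Perimeter = 19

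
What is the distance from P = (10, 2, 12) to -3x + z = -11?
d = |(-3)(10) + 0(2) + 1(12) - (-11)| / √((-3)² + 0² + 1²) = 7/√10 = 2.214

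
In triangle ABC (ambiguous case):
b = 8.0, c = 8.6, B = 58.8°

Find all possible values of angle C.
sin(C)/c = sin(B)/b  →  sin(C) = c·sin(B)/b = 8.6·sin(58.8°)/8.0 = 0.919517
C₁ = arcsin(0.919517) = 66.86°,  C₂ = 180° - C₁ = 113.14°
Check C₂: A = 180° - 58.8° - 113.14° = 8.06° > 0 ✓
C = 66.86° or C = 113.14° (two solutions)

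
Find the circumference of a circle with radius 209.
Circumference = 2 * pi * r
Circumference = 2 * pi * 209
Circumference = 1313.19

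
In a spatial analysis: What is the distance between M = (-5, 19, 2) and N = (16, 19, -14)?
d = √[(21)² + (0)² + (-16)²] = √697 = 26.4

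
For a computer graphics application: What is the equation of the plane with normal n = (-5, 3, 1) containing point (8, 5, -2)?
d = n·P = (-5)(8) + (3)(5) + (1)(-2) = -27
Plane: -5x + 3y + z = -27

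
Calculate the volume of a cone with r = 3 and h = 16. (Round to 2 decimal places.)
Volume = (1/3) * pi * r² * h
Volume = (1/3) * pi * 3² * 16
Volume = (1/3) * pi * 9 * 16
Volume = (1/3) * pi * 144
Volume = 150.80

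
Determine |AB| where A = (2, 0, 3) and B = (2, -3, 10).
d = √[(0)² + (-3)² + (7)²] = √58 = 7.616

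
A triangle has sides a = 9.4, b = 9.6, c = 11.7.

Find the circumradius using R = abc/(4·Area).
s = (a+b+c)/2 = 15.35
Area = √(s(s-a)(s-b)(s-c)) = √(15.35·5.95·5.75·3.65) = 43.7817
R = abc/(4·Area) = (9.4·9.6·11.7)/(4·43.7817) = 1055.808/175.1268 = 6.029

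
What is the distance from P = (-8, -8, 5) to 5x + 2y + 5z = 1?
d = |5(-8) + 2(-8) + 5(5) - (1)| / √(5² + 2² + 5²) = 32/√54 = 4.355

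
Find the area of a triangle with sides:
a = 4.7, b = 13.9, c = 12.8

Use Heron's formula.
s = (a+b+c)/2 = (4.7+13.9+12.8)/2 = 15.7
A = √(s(s-a)(s-b)(s-c)) = √(15.7·11·1.8·2.9)
A = √901.494 = 30.02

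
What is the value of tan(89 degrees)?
tan(89 degrees) = 57.29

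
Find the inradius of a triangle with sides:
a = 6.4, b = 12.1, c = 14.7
s = (a+b+c)/2 = (6.4+12.1+14.7)/2 = 16.6
Area = √(s(s-a)(s-b)(s-c)) = √(16.6·10.2·4.5·1.9) = 38.0485
r = Area/s = 38.0485/16.6 = 2.292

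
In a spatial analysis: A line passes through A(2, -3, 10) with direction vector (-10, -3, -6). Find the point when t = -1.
P(-1) = (2 + (-10)(-1), -3 + (-3)(-1), 10 + (-6)(-1)) = (12, 0, 16)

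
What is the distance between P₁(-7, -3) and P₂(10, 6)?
Using the distance formula: d = sqrt((x₂-x₁)² + (y₂-y₁)²)
dx = 10 - (-7) = 17
dy = 6 - (-3) = 9
d = sqrt(17² + 9²) = sqrt(289 + 81) = sqrt(370) = 19.24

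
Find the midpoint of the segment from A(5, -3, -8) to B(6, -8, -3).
Midpoint = ((5+6)/2, (-3-8)/2, (-8-3)/2) = (5.5, -5.5, -5.5)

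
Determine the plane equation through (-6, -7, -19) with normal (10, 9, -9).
d = n·P = (10)(-6) + (9)(-7) + (-9)(-19) = 48
Plane: 10x + 9y - 9z = 48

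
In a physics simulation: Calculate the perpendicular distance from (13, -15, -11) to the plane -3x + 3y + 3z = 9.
d = |(-3)(13) + 3(-15) + 3(-11) - (9)| / √((-3)² + 3² + 3²) = 126/√27 = 24.25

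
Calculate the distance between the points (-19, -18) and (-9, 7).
Using the distance formula: d = sqrt((x₂-x₁)² + (y₂-y₁)²)
dx = (-9) - (-19) = 10
dy = 7 - (-18) = 25
d = sqrt(10² + 25²) = sqrt(100 + 625) = sqrt(725) = 26.93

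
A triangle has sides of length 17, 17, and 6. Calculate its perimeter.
Perimeter = sum of all sides
Perimeter = 17 + 17 + 6
Perimeter = 40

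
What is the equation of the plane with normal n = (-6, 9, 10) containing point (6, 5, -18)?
d = n·P = (-6)(6) + (9)(5) + (10)(-18) = -171
Plane: -6x + 9y + 10z = -171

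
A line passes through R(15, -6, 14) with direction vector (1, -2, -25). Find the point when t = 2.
P(2) = (15 + 1(2), -6 + (-2)(2), 14 + (-25)(2)) = (17, -10, -36)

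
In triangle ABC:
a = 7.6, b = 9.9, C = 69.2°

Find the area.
Using A = ½ab·sin(C):
A = ½·7.6·9.9·sin(69.2°) = ½·75.24·0.934826 = 35.17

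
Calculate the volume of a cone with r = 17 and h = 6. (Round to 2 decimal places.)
Volume = (1/3) * pi * r² * h
Volume = (1/3) * pi * 17² * 6
Volume = (1/3) * pi * 289 * 6
Volume = (1/3) * pi * 1734
Volume = 1815.84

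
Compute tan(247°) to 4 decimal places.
tan(247 degrees) = 2.3559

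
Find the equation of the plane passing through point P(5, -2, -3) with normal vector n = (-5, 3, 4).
d = n·P = (-5)(5) + (3)(-2) + (4)(-3) = -43
Plane: -5x + 3y + 4z = -43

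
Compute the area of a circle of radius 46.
Area = pi * r²
Area = pi * 46²
Area = pi * 2116
Area = 6647.61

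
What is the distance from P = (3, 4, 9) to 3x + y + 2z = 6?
d = |3(3) + 1(4) + 2(9) - (6)| / √(3² + 1² + 2²) = 25/√14 = 6.682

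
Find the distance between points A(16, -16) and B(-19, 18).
Using the distance formula: d = sqrt((x₂-x₁)² + (y₂-y₁)²)
dx = (-19) - 16 = -35
dy = 18 - (-16) = 34
d = sqrt((-35)² + 34²) = sqrt(1225 + 1156) = sqrt(2381) = 48.80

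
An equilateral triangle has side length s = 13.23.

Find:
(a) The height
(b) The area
(a) Height h = s·√3/2 = 13.23·√3/2 = 11.46
(b) Area = (√3/4)·s² = (√3/4)·13.23² = (√3/4)·175.033 = 75.79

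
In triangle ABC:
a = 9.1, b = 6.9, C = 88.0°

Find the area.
Using A = ½ab·sin(C):
A = ½·9.1·6.9·sin(88.0°) = ½·62.79·0.999391 = 31.38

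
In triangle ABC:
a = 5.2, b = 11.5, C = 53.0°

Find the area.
Using A = ½ab·sin(C):
A = ½·5.2·11.5·sin(53.0°) = ½·59.8·0.798636 = 23.88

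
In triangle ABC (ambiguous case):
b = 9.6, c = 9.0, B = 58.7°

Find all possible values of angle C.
sin(C)/c = sin(B)/b  →  sin(C) = c·sin(B)/b = 9.0·sin(58.7°)/9.6 = 0.801055
C₁ = arcsin(0.801055) = 53.23°,  C₂ = 180° - C₁ = 126.77°
Check C₂: A = 180° - 58.7° - 126.77° = -5.47° ≤ 0, rejected
C = 53.23° (one solution)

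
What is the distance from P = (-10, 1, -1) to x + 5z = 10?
d = |1(-10) + 0(1) + 5(-1) - (10)| / √(1² + 0² + 5²) = 25/√26 = 4.903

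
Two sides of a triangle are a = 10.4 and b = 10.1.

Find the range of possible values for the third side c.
By the triangle inequality: |a - b| < c < a + b
|10.4 - 10.1| < c < 10.4 + 10.1
0.3 < c < 20.5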